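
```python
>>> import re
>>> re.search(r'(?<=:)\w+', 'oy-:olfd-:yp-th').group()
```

'olfd'

Because the assertion is zero-width, the text it checks is not consumed and won't appear in the result.
The match spans [4:8] → 'olfd'.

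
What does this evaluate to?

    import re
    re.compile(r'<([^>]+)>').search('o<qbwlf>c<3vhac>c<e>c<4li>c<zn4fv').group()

'<qbwlf>'

The match spans [1:8] → '<qbwlf>'.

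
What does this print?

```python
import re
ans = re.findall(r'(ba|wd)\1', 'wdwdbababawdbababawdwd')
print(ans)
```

['wd', 'ba', 'ba', 'wd']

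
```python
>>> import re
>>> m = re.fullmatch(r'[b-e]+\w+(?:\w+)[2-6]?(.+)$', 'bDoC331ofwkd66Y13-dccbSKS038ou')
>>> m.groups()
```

('-dccbSKS038ou',)

The match spans [0:30] → 'bDoC331ofwkd66Y13-dccbSKS038ou'.
Captured: group 1 = '-dccbSKS038ou'.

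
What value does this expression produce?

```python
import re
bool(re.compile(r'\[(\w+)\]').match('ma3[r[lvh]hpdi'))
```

False

With `match`, the pattern is implicitly anchored at the beginning.
Here position 0 doesn't satisfy it, so the call returns None, and `bool(None)` is False.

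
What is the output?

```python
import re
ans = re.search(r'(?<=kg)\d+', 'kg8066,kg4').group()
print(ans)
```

Because the assertion is zero-width, the text it checks is not consumed and won't appear in the result.
`search` walks the string left to right and returns the first match it finds.
The match spans [2:6] → '8066'.

8066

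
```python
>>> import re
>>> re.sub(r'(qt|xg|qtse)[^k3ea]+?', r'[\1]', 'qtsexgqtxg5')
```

Branches in `(...|...)` are attempted left-to-right; the first branch that allows the whole pattern to succeed is taken.
Each match is replaced using the text its own group 1 captured.

'[qt]e[xg]t[xg]'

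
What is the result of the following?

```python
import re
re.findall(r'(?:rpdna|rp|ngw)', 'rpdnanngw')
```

['rpdna', 'ngw']

Alternation tries branches left to right and keeps the first one that lets the overall match succeed at that position.
Scanning left to right: at [0:5] → 'rpdna'; at [6:9] → 'ngw'.
`findall` yields the raw match text (2 of them) because the pattern has no groups.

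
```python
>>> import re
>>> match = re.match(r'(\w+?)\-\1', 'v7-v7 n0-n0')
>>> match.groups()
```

('v7',)

`\1` has to match the exact text group 1 already captured.
With `match`, the pattern is implicitly anchored at the beginning.
The match spans [0:5] → 'v7-v7'.
Captured: group 1 = 'v7'.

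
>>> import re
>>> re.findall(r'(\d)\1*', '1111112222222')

['1', '2']

A backreference is literal: `\1` must see the identical characters the first group matched.
Scanning left to right: at [0:6] match '111111', group 1 = '1'; at [6:13] match '2222222', group 1 = '2'.
Because there's exactly one group, `findall` drops the full match and keeps group 1 from each hit.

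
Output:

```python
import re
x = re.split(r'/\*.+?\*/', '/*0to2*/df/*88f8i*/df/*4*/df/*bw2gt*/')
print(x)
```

['', 'df', 'df', 'df', '']

Matches to split on: at [0:8] → '/*0to2*/'; at [10:19] → '/*88f8i*/'; at [21:26] → '/*4*/'; at [28:37] → '/*bw2gt*/'.
`split` removes every match and returns the 5 fragments in between.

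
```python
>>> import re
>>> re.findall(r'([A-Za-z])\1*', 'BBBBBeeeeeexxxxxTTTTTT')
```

`\1` has to match the exact text group 1 already captured.
`findall` collects group 1 from each match (4 total).

['B', 'e', 'x', 'T']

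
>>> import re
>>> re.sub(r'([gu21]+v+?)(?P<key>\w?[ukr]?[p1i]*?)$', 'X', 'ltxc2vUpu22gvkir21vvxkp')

'ltxc2vUpu22gvkirX'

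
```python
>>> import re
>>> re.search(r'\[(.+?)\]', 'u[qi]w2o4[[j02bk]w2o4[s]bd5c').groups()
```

`re.search` scans for the first position where the pattern succeeds.
The match spans [1:5] → '[qi]'.
Captured: group 1 = 'qi'.

('qi',)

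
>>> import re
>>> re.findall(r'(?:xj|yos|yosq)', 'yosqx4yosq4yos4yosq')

The regex engine tests alternatives in the order written; an earlier branch that matches wins even if a later one would match more.
`findall` yields the raw match text (4 of them) because the pattern has no groups.

['yos', 'yos', 'yos', 'yos']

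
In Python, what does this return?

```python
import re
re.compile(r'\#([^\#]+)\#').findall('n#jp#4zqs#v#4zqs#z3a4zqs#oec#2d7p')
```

['jp', 'v', 'z3a4zqs']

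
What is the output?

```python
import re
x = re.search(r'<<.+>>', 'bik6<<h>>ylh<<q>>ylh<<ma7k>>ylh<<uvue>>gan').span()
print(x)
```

(4, 39)

`re.search` tries every starting position until one works.
The match spans [4:39] → '<<h>>ylh<<q>>ylh<<ma7k>>ylh<<uvue>>'.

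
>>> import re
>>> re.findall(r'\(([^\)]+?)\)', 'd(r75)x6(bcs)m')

Matches: at [1:6] match '(r75)', group 1 = 'r75'; at [8:13] match '(bcs)', group 1 = 'bcs'.
`findall` collects group 1 from each match (2 total).

['r75', 'bcs']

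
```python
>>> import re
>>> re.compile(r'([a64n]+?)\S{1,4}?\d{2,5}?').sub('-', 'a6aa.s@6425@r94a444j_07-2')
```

Lazy quantifiers expand one character at a time until the remainder of the pattern can match.
`sub` substitutes '-' at each match site.

'-25@r9---2'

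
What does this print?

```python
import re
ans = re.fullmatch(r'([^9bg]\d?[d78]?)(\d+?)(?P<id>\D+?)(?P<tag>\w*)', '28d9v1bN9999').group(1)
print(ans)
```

The pattern matches any character except [9bg], then optionally a digit, then optionally one of [d78] (captured); then one or more of a digit (lazy) (captured); then one or more of a non-digit (lazy) (captured as 'id'); then zero or more of a word character (captured as 'tag').
`re.fullmatch` requires the pattern to consume the entire string.
The match spans [0:12] → '28d9v1bN9999'.
Captured: group 1 = '28d', group 2 = '9', group 3 = 'v', group 4 = '1bN9999'.

28d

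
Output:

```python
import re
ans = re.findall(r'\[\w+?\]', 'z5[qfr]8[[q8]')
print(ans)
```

['[qfr]', '[q8]']

Scanning left to right: at [2:7] → '[qfr]'; at [9:13] → '[q8]'.
Since nothing is captured, `findall` lists the 2 matched substrings directly.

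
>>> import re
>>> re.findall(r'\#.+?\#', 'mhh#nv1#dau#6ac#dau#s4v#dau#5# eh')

['#nv1#', '#6ac#', '#s4v#', '#5#']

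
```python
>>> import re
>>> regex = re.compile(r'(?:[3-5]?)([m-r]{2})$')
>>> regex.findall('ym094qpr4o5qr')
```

['qr']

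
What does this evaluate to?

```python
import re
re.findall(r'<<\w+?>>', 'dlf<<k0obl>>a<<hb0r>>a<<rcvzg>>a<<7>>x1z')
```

Matches: at [3:12] → '<<k0obl>>'; at [13:21] → '<<hb0r>>'; at [22:31] → '<<rcvzg>>'; at [32:37] → '<<7>>'.
With no groups in the pattern, `findall` gives back each whole match — 4 here.

['<<k0obl>>', '<<hb0r>>', '<<rcvzg>>', '<<7>>']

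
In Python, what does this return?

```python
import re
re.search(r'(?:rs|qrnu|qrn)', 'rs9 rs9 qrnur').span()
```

(0, 2)

The match spans [0:2] → 'rs'.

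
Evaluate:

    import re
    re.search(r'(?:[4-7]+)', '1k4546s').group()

'4546'

Pattern: one or more of a character in [4-7] (non-capturing group).
The match spans [2:6] → '4546'.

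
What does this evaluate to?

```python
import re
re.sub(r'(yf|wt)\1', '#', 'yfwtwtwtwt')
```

`\1` is not a pattern — it's the concrete string captured by group 1, re-applied verbatim.
`sub` substitutes '#' at each match site.

'yf##'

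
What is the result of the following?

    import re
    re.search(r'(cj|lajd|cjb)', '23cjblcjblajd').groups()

('cj',)

The match spans [2:4] → 'cj'.
Captured: group 1 = 'cj'.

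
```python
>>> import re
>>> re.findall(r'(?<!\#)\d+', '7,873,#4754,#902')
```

['7', '873', '754', '02']

The negative lookahead/lookbehind blocks any match where the forbidden context is present.
With no groups in the pattern, `findall` gives back each whole match — 4 here.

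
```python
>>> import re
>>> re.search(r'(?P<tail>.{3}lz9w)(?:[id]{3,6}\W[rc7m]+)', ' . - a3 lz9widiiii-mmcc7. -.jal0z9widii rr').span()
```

The pattern matches exactly 3 of any character, then the literal 'lz9', then the literal 'w' (captured as 'tail'); then 3 to 6 of one of [id], then a non-word character, then one or more of one of [rc7m] (non-capturing group).
`search` walks the string left to right and returns the first match it finds.
The match spans [5:24] → 'a3 lz9widiiii-mmcc7'.
Captured: group 1 = 'a3 lz9w'.

(5, 24)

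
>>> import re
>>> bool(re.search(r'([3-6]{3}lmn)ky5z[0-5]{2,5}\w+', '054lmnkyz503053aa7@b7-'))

This matches exactly 3 of a character in [3-6], then the literal 'lmn' (captured); then the literal 'ky', then the literal '5z', then 2 to 5 of a character in [0-5]; then one or more of a word character.
`re.search` scans for the first position where the pattern succeeds.
Here the pattern never matches, so the call returns None, and `bool(None)` is False.

False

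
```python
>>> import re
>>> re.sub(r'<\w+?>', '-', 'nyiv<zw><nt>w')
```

'nyiv--w'

Matches: at [4:8] → '<zw>'; at [8:12] → '<nt>'.
Every occurrence is swapped for '-'.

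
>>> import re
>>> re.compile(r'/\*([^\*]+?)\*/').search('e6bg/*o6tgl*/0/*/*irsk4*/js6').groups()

The match spans [4:13] → '/*o6tgl*/'.
Captured: group 1 = 'o6tgl'.

('o6tgl',)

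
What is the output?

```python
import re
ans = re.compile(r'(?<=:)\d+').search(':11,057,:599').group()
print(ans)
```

The lookaround is zero-width — it requires the adjacent text to match without consuming it, so the asserted text isn't part of the match.
`search` walks the string left to right and returns the first match it finds.
The match spans [1:3] → '11'.

11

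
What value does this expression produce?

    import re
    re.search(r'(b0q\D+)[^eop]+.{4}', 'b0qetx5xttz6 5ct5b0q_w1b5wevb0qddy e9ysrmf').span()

This matches the literal 'b0q', then one or more of a non-digit (captured); then one or more of any character except [eop], then exactly 4 of any character.
`re.search` scans for the first position where the pattern succeeds.
The match spans [0:30] → 'b0qetx5xttz6 5ct5b0q_w1b5wevb0'.
Captured: group 1 = 'b0qetx'.

(0, 30)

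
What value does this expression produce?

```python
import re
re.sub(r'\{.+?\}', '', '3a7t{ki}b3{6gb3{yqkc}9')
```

'3a7tb39'

The `?` after the quantifier makes it lazy — it takes as little as possible before letting the rest of the pattern try.
Matches: at [4:8] → '{ki}'; at [10:21] → '{6gb3{yqkc}'.
Every occurrence is swapped for ''.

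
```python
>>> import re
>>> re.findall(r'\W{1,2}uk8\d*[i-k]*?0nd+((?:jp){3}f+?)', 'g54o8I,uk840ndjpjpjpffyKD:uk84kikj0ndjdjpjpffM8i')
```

One capturing group, so `findall` returns just the captured substring from the one match — 1 in all.

['jpjpjpf']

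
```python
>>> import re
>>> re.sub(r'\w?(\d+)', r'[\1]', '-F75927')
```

Pattern: optionally a word character; then one or more of a digit (captured).
Matches: at [1:7] → 'F75927'.
The replacement refers to a captured group, so each match is rewritten using its own captured text.

'-[75927]'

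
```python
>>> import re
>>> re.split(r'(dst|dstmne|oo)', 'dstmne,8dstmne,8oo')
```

Alternation tries branches left to right and keeps the first one that lets the overall match succeed at that position.
Matches to split on: at [0:3] → 'dst'; at [8:11] → 'dst'; at [16:18] → 'oo'.
With a capturing group present, the delimiter's captured portion is kept in the result list.

['', 'dst', 'mne,8', 'dst', 'mne,8', 'oo', '']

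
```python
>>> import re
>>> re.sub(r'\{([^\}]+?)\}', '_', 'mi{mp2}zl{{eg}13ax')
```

Every occurrence is swapped for '_'.

'mi_zl_13ax'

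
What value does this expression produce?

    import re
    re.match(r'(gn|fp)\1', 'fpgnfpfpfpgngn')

None

`re.match` won't scan ahead — the pattern has to work from the very first character.
Here the string doesn't start with a match, so the call returns None.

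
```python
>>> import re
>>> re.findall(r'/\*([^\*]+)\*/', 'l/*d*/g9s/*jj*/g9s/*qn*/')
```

['d', 'jj', 'qn']

Because there's exactly one group, `findall` drops the full match and keeps group 1 from each hit.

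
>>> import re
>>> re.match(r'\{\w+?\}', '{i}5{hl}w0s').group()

`re.match` won't scan ahead — the pattern has to work from the very first character.
The match spans [0:3] → '{i}'.

'{i}'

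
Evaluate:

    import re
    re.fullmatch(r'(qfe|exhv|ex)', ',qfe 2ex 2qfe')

None

`re.fullmatch` is like wrapping the pattern in `^…$` (in single-line mode).
Here the string isn't matched end-to-end, so the call returns None.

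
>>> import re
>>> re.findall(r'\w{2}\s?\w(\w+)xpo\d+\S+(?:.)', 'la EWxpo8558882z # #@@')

['W']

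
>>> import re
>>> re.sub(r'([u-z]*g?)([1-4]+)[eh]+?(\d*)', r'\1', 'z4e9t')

The pattern matches zero or more of a character in [u-z], then optionally the literal 'g' (captured); then one or more of a character in [1-4] (captured); then one or more of one of [eh] (lazy); then zero or more of a digit (captured).
Matches: at [0:4] → 'z4e9'.
The replacement refers to a captured group, so each match is rewritten using its own captured text.

'zt'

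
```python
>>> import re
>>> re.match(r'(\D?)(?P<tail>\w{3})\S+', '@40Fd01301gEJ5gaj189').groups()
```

('@', '40F')

The match spans [0:20] → '@40Fd01301gEJ5gaj189'.
Captured: group 1 = '@', group 2 = '40F'.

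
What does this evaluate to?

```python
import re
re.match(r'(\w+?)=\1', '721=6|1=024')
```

`re.match` won't scan ahead — the pattern has to work from the very first character.
Here position 0 doesn't satisfy it, so the call returns None.

None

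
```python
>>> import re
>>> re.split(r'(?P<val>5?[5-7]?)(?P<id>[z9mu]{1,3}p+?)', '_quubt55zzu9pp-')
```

With the lazy modifier that quantifier settles for the fewest repetitions that let the rest of the pattern succeed (the atoms after it are unaffected and can still be greedy).
With a capturing group present, the delimiter's captured portion is kept in the result list.

['_quubt55z', '', 'zu9p', 'p-']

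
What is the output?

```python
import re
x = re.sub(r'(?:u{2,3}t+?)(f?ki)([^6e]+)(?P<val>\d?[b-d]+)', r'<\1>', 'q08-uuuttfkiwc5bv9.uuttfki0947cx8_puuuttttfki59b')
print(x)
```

q08-<fki>

This matches 2 to 3 of a literal 'u', then one or more of the literal 't' (lazy) (non-capturing group); then optionally the literal 'f', then the literal 'ki' (captured); then one or more of any character except [6e] (captured); then optionally a digit, then one or more of a character in [b-d] (captured as 'val').
Matches: at [4:48] → 'uuuttfkiwc5bv9.uuttfki0947cx8_puuuttttfki59b'.
`\1` in the replacement pulls in group 1's text for each match.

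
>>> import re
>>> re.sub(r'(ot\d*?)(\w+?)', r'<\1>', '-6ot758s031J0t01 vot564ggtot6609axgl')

'-6<ot>58s031J0t01 v<ot>64ggt<ot>609axgl'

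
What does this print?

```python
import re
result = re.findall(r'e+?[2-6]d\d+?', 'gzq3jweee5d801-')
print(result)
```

Pattern: one or more of the literal 'e' (lazy), then a character in [2-6], then the literal 'd'; then one or more of a digit (lazy).
`findall` yields the raw match text (1 of them) because the pattern has no groups.

['eee5d8']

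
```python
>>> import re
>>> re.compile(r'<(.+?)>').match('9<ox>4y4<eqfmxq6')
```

`match` is anchored at position 0; if the pattern doesn't fit there, it returns None.
Here the pattern fails at index 0, so the call returns None.

None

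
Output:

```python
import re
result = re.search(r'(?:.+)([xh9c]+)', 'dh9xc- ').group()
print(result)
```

dh9xc

Pattern: one or more of any character (non-capturing group); then one or more of one of [xh9c] (captured).
The match spans [0:5] → 'dh9xc'.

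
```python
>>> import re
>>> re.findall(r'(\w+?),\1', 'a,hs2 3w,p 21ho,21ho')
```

['21ho']

`\1` is not a pattern — it's the concrete string captured by group 1, re-applied verbatim.
`findall` collects group 1 from the one match (1 total).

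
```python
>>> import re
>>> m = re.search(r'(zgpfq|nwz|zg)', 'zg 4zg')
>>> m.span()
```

The match spans [0:2] → 'zg'.

(0, 2)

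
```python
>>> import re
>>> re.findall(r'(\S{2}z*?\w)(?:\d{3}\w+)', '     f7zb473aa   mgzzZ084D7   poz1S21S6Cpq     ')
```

['f7zb', 'mgzzZ']

This matches exactly 2 of a non-whitespace character, then zero or more of a literal 'z' (lazy), then a word character (captured); then exactly 3 of a digit, then one or more of a word character (non-capturing group).
Scanning left to right: at [5:14] match 'f7zb473aa', group 1 = 'f7zb'; at [17:27] match 'mgzzZ084D7', group 1 = 'mgzzZ'.
`findall` collects group 1 from each match (2 total).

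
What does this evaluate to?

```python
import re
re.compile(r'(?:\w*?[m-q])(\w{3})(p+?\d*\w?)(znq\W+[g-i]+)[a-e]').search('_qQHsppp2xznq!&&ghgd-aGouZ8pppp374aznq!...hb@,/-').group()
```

'_qQHsppp2xznq!&&ghgd'

This matches zero or more of a word character (lazy), then a character in [m-q] (non-capturing group); then exactly 3 of a word character (captured); then one or more of a literal 'p' (lazy), then zero or more of a digit, then optionally a word character (captured); then the literal 'znq', then one or more of a non-word character, then one or more of a character in [g-i] (captured); then a character in [a-e].
`re.search` tries every starting position until one works.
The match spans [0:20] → '_qQHsppp2xznq!&&ghgd'.
Captured: group 1 = 'QHs', group 2 = 'ppp2x', group 3 = 'znq!&&ghg'.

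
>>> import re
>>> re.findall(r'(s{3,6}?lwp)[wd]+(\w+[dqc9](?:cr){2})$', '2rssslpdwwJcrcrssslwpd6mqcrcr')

[('ssslwp', '6mqcrcr')]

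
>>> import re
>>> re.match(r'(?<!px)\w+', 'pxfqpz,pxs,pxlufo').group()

A negative assertion filters positions out without eating any characters.
With `match`, the pattern is implicitly anchored at the beginning.
The match spans [0:6] → 'pxfqpz'.

'pxfqpz'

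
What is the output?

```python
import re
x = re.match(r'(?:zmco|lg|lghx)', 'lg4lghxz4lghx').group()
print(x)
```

lg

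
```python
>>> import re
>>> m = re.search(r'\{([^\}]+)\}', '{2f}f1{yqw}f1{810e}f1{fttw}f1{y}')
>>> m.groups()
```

The match spans [0:4] → '{2f}'.
Captured: group 1 = '2f'.

('2f',)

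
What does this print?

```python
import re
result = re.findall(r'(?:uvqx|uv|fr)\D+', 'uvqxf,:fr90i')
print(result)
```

['uvqxf,:fr']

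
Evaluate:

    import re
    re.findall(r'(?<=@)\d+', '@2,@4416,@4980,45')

['2', '4416', '4980']

The lookaround is zero-width — it requires the adjacent text to match without consuming it, so the asserted text isn't part of the match.
With no groups in the pattern, `findall` gives back each whole match — 3 here.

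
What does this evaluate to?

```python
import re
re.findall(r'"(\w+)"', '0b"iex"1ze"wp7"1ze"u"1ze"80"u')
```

Matches: at [2:7] match '"iex"', group 1 = 'iex'; at [10:15] match '"wp7"', group 1 = 'wp7'; at [18:21] match '"u"', group 1 = 'u'; at [24:28] match '"80"', group 1 = '80'.
One capturing group, so `findall` returns just the captured substring from each match — 4 in all.

['iex', 'wp7', 'u', '80']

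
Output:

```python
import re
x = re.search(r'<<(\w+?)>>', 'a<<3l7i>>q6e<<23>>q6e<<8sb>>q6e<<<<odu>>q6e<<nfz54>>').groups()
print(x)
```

('3l7i',)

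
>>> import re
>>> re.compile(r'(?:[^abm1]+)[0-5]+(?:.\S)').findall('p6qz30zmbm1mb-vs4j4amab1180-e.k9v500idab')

This matches one or more of any character except [abm1] (non-capturing group); then one or more of a character in [0-5]; then any character, then a non-whitespace character (non-capturing group).
Matches: at [0:8] → 'p6qz30zm'; at [13:21] → '-vs4j4am'; at [25:38] → '80-e.k9v500id'.
With no groups in the pattern, `findall` gives back each whole match — 3 here.

['p6qz30zm', '-vs4j4am', '80-e.k9v500id']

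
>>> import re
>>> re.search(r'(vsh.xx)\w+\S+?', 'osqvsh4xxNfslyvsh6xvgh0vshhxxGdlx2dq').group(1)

Pattern: the literal 'vsh', then any character, then the literal 'xx' (captured); then one or more of a word character; then one or more of a non-whitespace character (lazy).
`search` walks the string left to right and returns the first match it finds.
The match spans [3:36] → 'vsh4xxNfslyvsh6xvgh0vshhxxGdlx2dq'.
Captured: group 1 = 'vsh4xx'.

'vsh4xx'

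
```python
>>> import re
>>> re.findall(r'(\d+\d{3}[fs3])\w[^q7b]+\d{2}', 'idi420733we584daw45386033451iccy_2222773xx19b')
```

This matches one or more of a digit, then exactly 3 of a digit, then one of [fs3] (captured); then a word character, then one or more of any character except [q7b], then exactly 2 of a digit.
Walking the string: at [3:39] match '420733we584daw45386033451iccy_222277', group 1 = '420733'.
`findall` collects group 1 from the one match (1 total).

['420733']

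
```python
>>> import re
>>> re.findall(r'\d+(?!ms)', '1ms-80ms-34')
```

['8', '34']

`(?!…)`/`(?<!…)` only lets a position through if the neighbouring text does NOT match; no characters are consumed.
No capturing groups, so `findall` returns the 2 full match strings.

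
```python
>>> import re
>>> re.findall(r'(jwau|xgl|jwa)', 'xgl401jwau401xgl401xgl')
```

['xgl', 'jwau', 'xgl', 'xgl']

Alternation tries branches left to right and keeps the first one that lets the overall match succeed at that position.
Because there's exactly one group, `findall` drops the full match and keeps group 1 from each hit.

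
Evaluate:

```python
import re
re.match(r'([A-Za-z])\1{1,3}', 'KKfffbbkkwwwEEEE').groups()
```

('K',)

The match spans [0:2] → 'KK'.
Captured: group 1 = 'K'.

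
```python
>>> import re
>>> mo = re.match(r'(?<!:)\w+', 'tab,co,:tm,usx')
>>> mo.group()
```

'tab'

`re.match` only tries the pattern at the start of the string.
The match spans [0:3] → 'tab'.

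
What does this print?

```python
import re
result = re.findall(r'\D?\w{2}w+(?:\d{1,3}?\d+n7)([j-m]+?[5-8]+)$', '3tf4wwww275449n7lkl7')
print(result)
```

This matches optionally a non-digit, then exactly 2 of a word character, then one or more of the literal 'w'; then 1 to 3 of a digit (lazy), then one or more of a digit, then the literal 'n7' (non-capturing group); then one or more of a character in [j-m] (lazy), then one or more of a character in [5-8] (captured); then anchored at the end.
With a single group, `findall` returns only what that group captured — 1 item.

['lkl7']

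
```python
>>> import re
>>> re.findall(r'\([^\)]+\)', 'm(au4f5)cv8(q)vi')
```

['(au4f5)', '(q)']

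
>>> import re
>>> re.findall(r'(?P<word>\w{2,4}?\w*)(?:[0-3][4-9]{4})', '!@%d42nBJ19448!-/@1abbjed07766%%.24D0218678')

['d42nBJ', '1abbjed', '24D02']

`findall` collects group 1 from each match (3 total).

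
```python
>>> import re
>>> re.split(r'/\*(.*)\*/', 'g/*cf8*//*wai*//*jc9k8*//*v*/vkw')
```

Matches to split on: at [1:29] → '/*cf8*//*wai*//*jc9k8*//*v*/'.
Because the pattern has a capturing group, `split` also inserts each captured text between the pieces.

['g', 'cf8*//*wai*//*jc9k8*//*v', 'vkw']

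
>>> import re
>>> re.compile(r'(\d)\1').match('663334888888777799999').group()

The backreference `\1` re-matches whatever the first group consumed, character for character.
`re.match` only tries the pattern at the start of the string.
The match spans [0:2] → '66'.
Captured: group 1 = '6'.

'66'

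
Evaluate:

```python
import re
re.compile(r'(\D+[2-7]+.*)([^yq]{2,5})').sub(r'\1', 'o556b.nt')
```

'o556b.'

The replacement refers to a captured group, so each match is rewritten using its own captured text.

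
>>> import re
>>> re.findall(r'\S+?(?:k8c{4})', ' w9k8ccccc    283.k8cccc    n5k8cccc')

Since nothing is captured, `findall` lists the 3 matched substrings directly.

['w9k8cccc', '283.k8cccc', 'n5k8cccc']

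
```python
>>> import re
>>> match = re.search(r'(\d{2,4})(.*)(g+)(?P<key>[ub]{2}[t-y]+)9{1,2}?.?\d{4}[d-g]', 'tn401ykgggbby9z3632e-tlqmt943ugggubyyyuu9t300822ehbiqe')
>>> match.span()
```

(2, 20)

The match spans [2:20] → '401ykgggbby9z3632e'.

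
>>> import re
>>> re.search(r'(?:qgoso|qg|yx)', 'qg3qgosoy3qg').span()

(0, 2)

The match spans [0:2] → 'qg'.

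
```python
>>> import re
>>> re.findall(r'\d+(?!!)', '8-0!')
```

['8']

`(?!…)`/`(?<!…)` only lets a position through if the neighbouring text does NOT match; no characters are consumed.
Since nothing is captured, `findall` lists the 1 matched substring directly.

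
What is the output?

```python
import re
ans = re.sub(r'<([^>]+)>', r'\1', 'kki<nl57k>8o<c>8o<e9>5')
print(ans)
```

kkinl57k8oc8oe95

Matches: at [3:10] → '<nl57k>'; at [12:15] → '<c>'; at [17:21] → '<e9>'.
Each match is replaced using the text its own group 1 captured.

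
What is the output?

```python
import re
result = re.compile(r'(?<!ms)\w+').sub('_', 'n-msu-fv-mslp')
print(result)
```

_-_-_-_

A negative assertion filters positions out without eating any characters.
Matches: at [0:1] → 'n'; at [2:5] → 'msu'; at [6:8] → 'fv'; at [9:13] → 'mslp'.
Every occurrence is swapped for '_'.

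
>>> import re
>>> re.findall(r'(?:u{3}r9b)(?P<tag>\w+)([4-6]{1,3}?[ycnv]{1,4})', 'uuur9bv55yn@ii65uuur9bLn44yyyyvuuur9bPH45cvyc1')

[('v5', '5yn'), ('Ln44yyyyvuuur9bPH4', '5cvyc')]

`findall` packs the 2 group values into a tuple for every match.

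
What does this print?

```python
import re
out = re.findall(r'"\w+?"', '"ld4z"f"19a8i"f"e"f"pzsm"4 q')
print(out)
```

['"ld4z"', '"19a8i"', '"e"', '"pzsm"']

With no groups in the pattern, `findall` gives back each whole match — 4 here.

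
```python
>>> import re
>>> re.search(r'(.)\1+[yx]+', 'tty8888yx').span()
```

(0, 3)

`\1` has to match the exact text group 1 already captured.
The match spans [0:3] → 'tty'.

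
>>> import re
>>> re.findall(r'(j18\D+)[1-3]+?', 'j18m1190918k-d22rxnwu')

['j18m']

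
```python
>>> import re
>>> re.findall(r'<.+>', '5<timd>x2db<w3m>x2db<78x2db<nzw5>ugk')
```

No capturing groups, so `findall` returns the 1 full match string.

['<timd>x2db<w3m>x2db<78x2db<nzw5>']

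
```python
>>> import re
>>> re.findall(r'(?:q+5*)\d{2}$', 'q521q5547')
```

This matches one or more of the literal 'q', then zero or more of a literal '5' (non-capturing group); then exactly 2 of a digit; then anchored at the end.
Walking the string: at [4:9] → 'q5547'.
`findall` yields the raw match text (1 of them) because the pattern has no groups.

['q5547']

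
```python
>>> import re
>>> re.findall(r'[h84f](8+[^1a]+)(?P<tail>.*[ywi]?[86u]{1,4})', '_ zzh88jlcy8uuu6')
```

[('88jlcy8uuu', '6')]

Multiple groups make `findall` return tuples — one 2-tuple for the one match.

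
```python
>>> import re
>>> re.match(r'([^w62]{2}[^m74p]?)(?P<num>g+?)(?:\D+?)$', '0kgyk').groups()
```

('0k', 'g')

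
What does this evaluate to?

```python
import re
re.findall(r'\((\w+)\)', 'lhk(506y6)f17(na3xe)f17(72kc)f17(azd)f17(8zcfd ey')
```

['506y6', 'na3xe', '72kc', 'azd']

Matches: at [3:10] match '(506y6)', group 1 = '506y6'; at [13:20] match '(na3xe)', group 1 = 'na3xe'; at [23:29] match '(72kc)', group 1 = '72kc'; at [32:37] match '(azd)', group 1 = 'azd'.
One capturing group, so `findall` returns just the captured substring from each match — 4 in all.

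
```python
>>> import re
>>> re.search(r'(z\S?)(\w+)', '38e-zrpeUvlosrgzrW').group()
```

'zrpeUvlosrgzrW'

This matches the literal 'z', then optionally a non-whitespace character (captured); then one or more of a word character (captured).
Unlike `match`, `search` isn't anchored — it looks for the pattern anywhere in the string.
The match spans [4:18] → 'zrpeUvlosrgzrW'.
Captured: group 1 = 'zr', group 2 = 'peUvlosrgzrW'.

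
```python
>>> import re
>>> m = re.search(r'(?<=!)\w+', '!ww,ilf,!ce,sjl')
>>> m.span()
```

(1, 3)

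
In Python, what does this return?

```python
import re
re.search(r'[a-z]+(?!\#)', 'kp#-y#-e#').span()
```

A negative assertion filters positions out without eating any characters.
`re.search` tries every starting position until one works.
The match spans [0:1] → 'k'.

(0, 1)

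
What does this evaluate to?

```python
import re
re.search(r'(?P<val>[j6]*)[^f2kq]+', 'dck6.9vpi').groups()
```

('',)

The pattern matches zero or more of one of [j6] (captured as 'val'); then one or more of any character except [f2kq].
Unlike `match`, `search` isn't anchored — it looks for the pattern anywhere in the string.
The match spans [0:2] → 'dc'.
Captured: group 1 = ''.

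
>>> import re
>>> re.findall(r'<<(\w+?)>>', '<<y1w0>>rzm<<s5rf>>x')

['y1w0', 's5rf']

Matches: at [0:8] match '<<y1w0>>', group 1 = 'y1w0'; at [11:19] match '<<s5rf>>', group 1 = 's5rf'.
With a single group, `findall` returns only what that group captured — 2 items.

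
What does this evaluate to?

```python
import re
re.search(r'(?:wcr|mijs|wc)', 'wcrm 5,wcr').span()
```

Alternation tries branches left to right and keeps the first one that lets the overall match succeed at that position.
The match spans [0:3] → 'wcr'.

(0, 3)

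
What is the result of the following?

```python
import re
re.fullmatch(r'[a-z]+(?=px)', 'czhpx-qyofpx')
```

`re.fullmatch` requires the pattern to consume the entire string.
Here the string isn't matched end-to-end, so the call returns None.

None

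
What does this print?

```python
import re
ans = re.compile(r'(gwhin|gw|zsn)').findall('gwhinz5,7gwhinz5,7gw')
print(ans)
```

['gwhin', 'gwhin', 'gw']

`|` is ordered: at each position the engine commits to the first alternative that works.
With a single group, `findall` returns only what that group captured — 3 items.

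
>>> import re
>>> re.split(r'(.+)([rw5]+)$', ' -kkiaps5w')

Pattern: one or more of any character (captured); then one or more of one of [rw5] (captured); then anchored at the end.
Matches to split on: at [0:10] → ' -kkiaps5w'.
With a capturing group present, the delimiter's captured portion is kept in the result list.

['', ' -kkiaps5', 'w', '']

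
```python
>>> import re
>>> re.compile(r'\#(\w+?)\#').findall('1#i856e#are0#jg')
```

Because there's exactly one group, `findall` drops the full match and keeps group 1 from the one hit.

['i856e']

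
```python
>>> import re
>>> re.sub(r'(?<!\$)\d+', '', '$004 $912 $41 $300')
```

The negative lookahead/lookbehind blocks any match where the forbidden context is present.
Matches: at [2:4] → '04'; at [7:9] → '12'; at [12:13] → '1'; at [16:18] → '00'.
Every occurrence is swapped for ''.

'$0 $9 $4 $3'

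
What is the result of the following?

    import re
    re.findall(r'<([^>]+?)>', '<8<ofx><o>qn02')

`findall` collects group 1 from each match (2 total).

['8<ofx', 'o']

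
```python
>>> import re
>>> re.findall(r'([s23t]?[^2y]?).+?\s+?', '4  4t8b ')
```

['4', '4']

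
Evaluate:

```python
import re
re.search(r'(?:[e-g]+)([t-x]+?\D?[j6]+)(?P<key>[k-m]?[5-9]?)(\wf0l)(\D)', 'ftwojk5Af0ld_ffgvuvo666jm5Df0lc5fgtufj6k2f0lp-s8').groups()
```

Pattern: one or more of a character in [e-g] (non-capturing group); then one or more of a character in [t-x] (lazy), then optionally a non-digit, then one or more of one of [j6] (captured); then optionally a character in [k-m], then optionally a character in [5-9] (captured as 'key'); then a word character, then the literal 'f0l' (captured); then a non-digit (captured).
`search` walks the string left to right and returns the first match it finds.
The match spans [0:12] → 'ftwojk5Af0ld'.
Captured: group 1 = 'twoj', group 2 = 'k5', group 3 = 'Af0l', group 4 = 'd'.

('twoj', 'k5', 'Af0l', 'd')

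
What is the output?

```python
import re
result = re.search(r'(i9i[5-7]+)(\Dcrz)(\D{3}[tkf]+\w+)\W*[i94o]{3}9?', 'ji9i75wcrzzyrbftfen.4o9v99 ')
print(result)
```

None

Pattern: the literal 'i9i', then one or more of a character in [5-7] (captured); then a non-digit, then the literal 'crz' (captured); then exactly 3 of a non-digit, then one or more of one of [tkf], then one or more of a word character (captured); then zero or more of a non-word character, then exactly 3 of one of [i94o], then optionally the literal '9'.
`re.search` scans for the first position where the pattern succeeds.
Here nothing in the string fits, so the call returns None.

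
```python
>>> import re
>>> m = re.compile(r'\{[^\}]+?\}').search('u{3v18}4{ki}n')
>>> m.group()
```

'{3v18}'

The match spans [1:7] → '{3v18}'.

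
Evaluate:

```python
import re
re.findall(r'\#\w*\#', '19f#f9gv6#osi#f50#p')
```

['#f9gv6#', '#f50#']

Scanning left to right: at [3:10] → '#f9gv6#'; at [13:18] → '#f50#'.
No capturing groups, so `findall` returns the 2 full match strings.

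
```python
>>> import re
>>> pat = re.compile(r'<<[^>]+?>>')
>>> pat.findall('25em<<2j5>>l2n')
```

['<<2j5>>']

Walking the string: at [4:11] → '<<2j5>>'.
Since nothing is captured, `findall` lists the 1 matched substring directly.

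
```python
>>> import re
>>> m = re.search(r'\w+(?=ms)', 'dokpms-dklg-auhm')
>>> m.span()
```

(0, 4)

The `(?=…)`/`(?<=…)` assertion just peeks at neighbouring text; it doesn't advance the match position.
`search` walks the string left to right and returns the first match it finds.
The match spans [0:4] → 'dokp'.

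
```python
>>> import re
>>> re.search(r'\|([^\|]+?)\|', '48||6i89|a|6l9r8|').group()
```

Unlike `match`, `search` isn't anchored — it looks for the pattern anywhere in the string.
The match spans [3:9] → '|6i89|'.
Captured: group 1 = '6i89'.

'|6i89|'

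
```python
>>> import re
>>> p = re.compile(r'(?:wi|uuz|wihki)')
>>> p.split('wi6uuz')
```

Matches to split on: at [0:2] → 'wi'; at [3:6] → 'uuz'.
Each match becomes a cut point; 3 segments remain.

['', '6', '']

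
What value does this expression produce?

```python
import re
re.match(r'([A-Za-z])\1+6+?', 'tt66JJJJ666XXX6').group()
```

`re.match` only tries the pattern at the start of the string.
The match spans [0:3] → 'tt6'.

'tt6'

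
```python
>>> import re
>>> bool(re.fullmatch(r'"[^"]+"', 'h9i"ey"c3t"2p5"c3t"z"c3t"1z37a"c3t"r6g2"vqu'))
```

False

`re.fullmatch` requires the pattern to consume the entire string.
Here there's no way to consume every character, so the call returns None, and `bool(None)` is False.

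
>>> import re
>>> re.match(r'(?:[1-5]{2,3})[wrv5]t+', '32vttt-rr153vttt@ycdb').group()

Pattern: 2 to 3 of a character in [1-5] (non-capturing group); then one of [wrv5], then one or more of a literal 't'.
`re.match` only tries the pattern at the start of the string.
The match spans [0:6] → '32vttt'.

'32vttt'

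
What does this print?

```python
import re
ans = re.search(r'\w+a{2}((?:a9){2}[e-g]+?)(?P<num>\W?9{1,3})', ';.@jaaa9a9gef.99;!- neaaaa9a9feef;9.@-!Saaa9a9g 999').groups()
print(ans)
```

Pattern: one or more of a word character, then exactly 2 of the literal 'a'; then the literal 'a9' repeated 2 times, then one or more of a character in [e-g] (lazy) (captured); then optionally a non-word character, then 1 to 3 of the literal '9' (captured as 'num').
`re.search` scans for the first position where the pattern succeeds.
The match spans [3:16] → 'jaaa9a9gef.99'.
Captured: group 1 = 'a9a9gef', group 2 = '.99'.

('a9a9gef', '.99')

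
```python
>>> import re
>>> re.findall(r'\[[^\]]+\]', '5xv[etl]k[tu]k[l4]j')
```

['[etl]', '[tu]', '[l4]']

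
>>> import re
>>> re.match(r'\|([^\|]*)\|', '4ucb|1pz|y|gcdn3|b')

`re.match` only tries the pattern at the start of the string.
Here the string doesn't start with a match, so the call returns None.

None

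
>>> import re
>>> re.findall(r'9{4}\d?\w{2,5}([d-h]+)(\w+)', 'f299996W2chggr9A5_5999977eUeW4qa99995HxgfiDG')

[('g', 'r9A5_5999977eUeW4qa99995HxgfiDG')]

Pattern: exactly 4 of a literal '9', then optionally a digit, then 2 to 5 of a word character; then one or more of a character in [d-h] (captured); then one or more of a word character (captured).
Matches: at [2:44] match '99996W2chggr9A5_5999977eUeW4qa99995HxgfiDG', groups = ('g', 'r9A5_5999977eUeW4qa99995HxgfiDG').
With 2 capturing groups, `findall` returns a 2-tuple per match.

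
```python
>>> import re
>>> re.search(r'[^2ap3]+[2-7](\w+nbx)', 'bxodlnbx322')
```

The pattern matches one or more of any character except [2ap3], then a character in [2-7]; then one or more of a word character, then the literal 'nbx' (captured).
Unlike `match`, `search` isn't anchored — it looks for the pattern anywhere in the string.
Here no position works, so the call returns None.

None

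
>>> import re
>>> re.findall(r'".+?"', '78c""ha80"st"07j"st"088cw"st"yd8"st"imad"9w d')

['""ha80"', '"07j"', '"088cw"', '"yd8"', '"imad"']

No capturing groups, so `findall` returns the 5 full match strings.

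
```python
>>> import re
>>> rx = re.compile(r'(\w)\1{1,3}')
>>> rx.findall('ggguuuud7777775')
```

['g', 'u', '7', '7']

`\1` has to match the exact text group 1 already captured.
Matches: at [0:3] match 'ggg', group 1 = 'g'; at [3:7] match 'uuuu', group 1 = 'u'; at [8:12] match '7777', group 1 = '7'; at [12:14] match '77', group 1 = '7'.
`findall` collects group 1 from each match (4 total).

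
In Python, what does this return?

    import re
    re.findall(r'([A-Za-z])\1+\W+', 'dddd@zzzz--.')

['d', 'z']

The backreference `\1` re-matches whatever the first group consumed, character for character.
Matches: at [0:5] match 'dddd@', group 1 = 'd'; at [5:12] match 'zzzz--.', group 1 = 'z'.
With a single group, `findall` returns only what that group captured — 2 items.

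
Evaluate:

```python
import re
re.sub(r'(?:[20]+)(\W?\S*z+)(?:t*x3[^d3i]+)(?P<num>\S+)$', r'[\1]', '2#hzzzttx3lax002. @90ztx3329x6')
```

'[#hzzz]'

The pattern matches one or more of one of [20] (non-capturing group); then optionally a non-word character, then zero or more of a non-whitespace character, then one or more of the literal 'z' (captured); then zero or more of the literal 't', then the literal 'x3', then one or more of any character except [d3i] (non-capturing group); then one or more of a non-whitespace character (captured as 'num'); then anchored at the end.
Matches: at [0:30] → '2#hzzzttx3lax002. @90ztx3329x6'.
`\1` in the replacement pulls in group 1's text for each match.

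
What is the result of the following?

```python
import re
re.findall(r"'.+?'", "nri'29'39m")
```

Scanning left to right: at [3:7] → "'29'".
With no groups in the pattern, `findall` gives back each whole match — 1 here.

["'29'"]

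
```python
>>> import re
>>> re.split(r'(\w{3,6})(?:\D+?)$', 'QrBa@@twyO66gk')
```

['QrBa@@', 'twyO66', '']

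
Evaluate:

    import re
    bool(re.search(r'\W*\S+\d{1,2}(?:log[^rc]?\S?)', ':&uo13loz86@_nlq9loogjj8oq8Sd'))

The pattern matches zero or more of a non-word character, then one or more of a non-whitespace character, then 1 to 2 of a digit; then the literal 'log', then optionally any character except [rc], then optionally a non-whitespace character (non-capturing group).
`re.search` scans for the first position where the pattern succeeds.
Here the pattern never matches, so the call returns None, and `bool(None)` is False.

False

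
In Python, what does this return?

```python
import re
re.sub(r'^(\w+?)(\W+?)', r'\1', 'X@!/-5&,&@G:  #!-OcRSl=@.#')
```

'X!/-5&,&@G:  #!-OcRSl=@.#'

The pattern matches anchored at the start of the string; then one or more of a word character (lazy) (captured); then one or more of a non-word character (lazy) (captured).
Matches: at [0:2] → 'X@'.
`\1` in the replacement pulls in group 1's text for each match.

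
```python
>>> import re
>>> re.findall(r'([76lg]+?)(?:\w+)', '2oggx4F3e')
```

Because the quantifier is non-greedy, it stops expanding at the earliest point where the rest of the pattern can succeed.
One capturing group, so `findall` returns just the captured substring from the one match — 1 in all.

['g']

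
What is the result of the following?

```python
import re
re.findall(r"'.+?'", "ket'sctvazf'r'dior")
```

Scanning left to right: at [3:12] → "'sctvazf'".
With no groups in the pattern, `findall` gives back each whole match — 1 here.

["'sctvazf'"]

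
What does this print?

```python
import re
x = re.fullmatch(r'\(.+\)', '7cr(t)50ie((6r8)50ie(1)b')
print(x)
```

For `fullmatch`, every character of the input must be accounted for by the pattern.
Here the pattern can't cover the whole string, so the call returns None.

None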